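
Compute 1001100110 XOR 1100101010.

XOR: 1 when bits differ
  1001100110
^ 1100101010
------------
  0101001100
Decimal: 614 ^ 810 = 332



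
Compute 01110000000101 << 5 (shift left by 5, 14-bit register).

Original: 01110000000101 (decimal 7173)
Shift left by 5 positions
Append 5 zeros on the right and drop the 5 high bits that overflow the 14-bit width
Result: 00000010100000 (decimal 160)
Equivalent: 7173 << 5 = 7173 × 2^5 = 229536, truncated to 14 bits = 160



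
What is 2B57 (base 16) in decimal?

Expand by place value (powers of 16):
Digit values: B = 11
2B57 = 2 × 16^3 + 11 × 16^2 + 5 × 16^1 + 7 × 16^0
= 2 × 4096 + 11 × 256 + 5 × 16 + 7 × 1
= 8192 + 2816 + 80 + 7
= 11095



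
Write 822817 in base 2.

Using repeated division by 2:
822817 ÷ 2 = 411408 remainder 1
411408 ÷ 2 = 205704 remainder 0
205704 ÷ 2 = 102852 remainder 0
102852 ÷ 2 = 51426 remainder 0
51426 ÷ 2 = 25713 remainder 0
25713 ÷ 2 = 12856 remainder 1
12856 ÷ 2 = 6428 remainder 0
6428 ÷ 2 = 3214 remainder 0
3214 ÷ 2 = 1607 remainder 0
1607 ÷ 2 = 803 remainder 1
803 ÷ 2 = 401 remainder 1
401 ÷ 2 = 200 remainder 1
200 ÷ 2 = 100 remainder 0
100 ÷ 2 = 50 remainder 0
50 ÷ 2 = 25 remainder 0
25 ÷ 2 = 12 remainder 1
12 ÷ 2 = 6 remainder 0
6 ÷ 2 = 3 remainder 0
3 ÷ 2 = 1 remainder 1
1 ÷ 2 = 0 remainder 1
Reading remainders bottom to top: 11001000111000100001



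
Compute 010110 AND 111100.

AND: 1 only when both bits are 1
  010110
& 111100
--------
  010100
Decimal: 22 & 60 = 20



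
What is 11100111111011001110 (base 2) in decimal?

Sum of powers of 2 for each 1-bit:
2^1 + 2^2 + 2^3 + 2^6 + 2^7 + 2^9 + 2^10 + 2^11 + 2^12 + 2^13 + 2^14 + 2^17 + 2^18 + 2^19
= 2 + 4 + 8 + 64 + 128 + 512 + 1024 + 2048 + 4096 + 8192 + 16384 + 131072 + 262144 + 524288
= 949966



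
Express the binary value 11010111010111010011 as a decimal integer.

Sum of powers of 2 for each 1-bit:
2^0 + 2^1 + 2^4 + 2^6 + 2^7 + 2^8 + 2^10 + 2^12 + 2^13 + 2^14 + 2^16 + 2^18 + 2^19
= 1 + 2 + 16 + 64 + 128 + 256 + 1024 + 4096 + 8192 + 16384 + 65536 + 262144 + 524288
= 882131



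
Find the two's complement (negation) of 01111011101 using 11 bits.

Original: 01111011101
Step 1 - Invert all bits: 10000100010
Step 2 - Add 1: 10000100011
Verification: 01111011101 + 10000100011 = 100000000000; discarding the end carry (carry out of the top bit) leaves the 11-bit value 00000000000, as required for x + (-x)



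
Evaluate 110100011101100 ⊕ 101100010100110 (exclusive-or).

XOR: 1 when bits differ
  110100011101100
^ 101100010100110
-----------------
  011000001001010
Decimal: 26860 ^ 22694 = 12362



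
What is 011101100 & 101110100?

AND: 1 only when both bits are 1
  011101100
& 101110100
-----------
  001100100
Decimal: 236 & 372 = 100



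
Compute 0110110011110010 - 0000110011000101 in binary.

Method 1 - Direct subtraction (column by column from the right: bit − bit − borrow-in; if negative, add 2 and borrow 1 from the next column):
borrow: 0000000000011010
        0110110011110010
-       0000110011000101
------------------------
        0110000000101101

Method 2 - Add two's complement:
Two's complement of 0000110011000101: invert → 1111001100111010, add 1 → 1111001100111011
  0110110011110010
+ 1111001100111011
------------------
 10110000000101101  (end carry out of the top bit = 1)
Discarding the end carry: 0110000000101101
Decimal check:
  0110110011110010 = 16384 + 8192 + 2048 + 1024 + 128 + 64 + 32 + 16 + 2 = 27890
  0000110011000101 = 2048 + 1024 + 128 + 64 + 4 + 1 = 3269
  27890 - 3269 = 24621, and 0110000000101101 = 16384 + 8192 + 32 + 8 + 4 + 1 = 24621 ✓



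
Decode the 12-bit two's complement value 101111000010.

Binary: 101111000010
Sign bit: 1 (negative)
Invert: 010000111101
Add 1:  010000111110
Magnitude: 010000111110 = 1024 + 32 + 16 + 8 + 4 + 2 = 1086
Value: -1086



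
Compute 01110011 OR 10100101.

OR: 1 when either bit is 1
  01110011
| 10100101
----------
  11110111
Decimal: 115 | 165 = 247



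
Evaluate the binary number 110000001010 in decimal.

Sum of powers of 2 for each 1-bit:
2^1 + 2^3 + 2^10 + 2^11
= 2 + 8 + 1024 + 2048
= 3082



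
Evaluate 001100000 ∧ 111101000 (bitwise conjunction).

AND: 1 only when both bits are 1
  001100000
& 111101000
-----------
  001100000
Decimal: 96 & 488 = 96



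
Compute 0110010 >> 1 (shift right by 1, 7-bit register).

Original: 0110010 (decimal 50)
Shift right by 1 position
Drop the 1 low bit; fill with zero on the left
Result: 0011001 (decimal 25)
Equivalent: 50 >> 1 = 50 ÷ 2^1 = 25



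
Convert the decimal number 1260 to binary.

Using repeated division by 2:
1260 ÷ 2 = 630 remainder 0
630 ÷ 2 = 315 remainder 0
315 ÷ 2 = 157 remainder 1
157 ÷ 2 = 78 remainder 1
78 ÷ 2 = 39 remainder 0
39 ÷ 2 = 19 remainder 1
19 ÷ 2 = 9 remainder 1
9 ÷ 2 = 4 remainder 1
4 ÷ 2 = 2 remainder 0
2 ÷ 2 = 1 remainder 0
1 ÷ 2 = 0 remainder 1
Reading remainders bottom to top: 10011101100



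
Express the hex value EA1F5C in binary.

Convert each hex digit to 4 bits:
  E = 1110
  A = 1010
  1 = 0001
  F = 1111
  5 = 0101
  C = 1100
Concatenate: 111010100001111101011100



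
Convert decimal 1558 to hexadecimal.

Using repeated division by 16 (digits 10–15 are A–F):
1558 ÷ 16 = 97 remainder 6
97 ÷ 16 = 6 remainder 1
6 ÷ 16 = 0 remainder 6
Reading remainders bottom to top: 616



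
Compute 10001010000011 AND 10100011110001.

AND: 1 only when both bits are 1
  10001010000011
& 10100011110001
----------------
  10000010000001
Decimal: 8835 & 10481 = 8321



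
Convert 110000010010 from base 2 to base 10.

Sum of powers of 2 for each 1-bit:
2^1 + 2^4 + 2^10 + 2^11
= 2 + 16 + 1024 + 2048
= 3090



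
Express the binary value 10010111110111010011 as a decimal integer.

Sum of powers of 2 for each 1-bit:
2^0 + 2^1 + 2^4 + 2^6 + 2^7 + 2^8 + 2^10 + 2^11 + 2^12 + 2^13 + 2^14 + 2^16 + 2^19
= 1 + 2 + 16 + 64 + 128 + 256 + 1024 + 2048 + 4096 + 8192 + 16384 + 65536 + 524288
= 622035



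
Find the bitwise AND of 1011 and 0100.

AND: 1 only when both bits are 1
  1011
& 0100
------
  0000
Decimal: 11 & 4 = 0



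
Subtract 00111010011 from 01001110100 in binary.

Method 1 - Direct subtraction (column by column from the right: bit − bit − borrow-in; if negative, add 2 and borrow 1 from the next column):
borrow: 01100000110
        01001110100
-       00111010011
-------------------
        00010100001

Method 2 - Add two's complement:
Two's complement of 00111010011: invert → 11000101100, add 1 → 11000101101
  01001110100
+ 11000101101
-------------
 100010100001  (end carry out of the top bit = 1)
Discarding the end carry: 00010100001
Decimal check:
  01001110100 = 512 + 64 + 32 + 16 + 4 = 628
  00111010011 = 256 + 128 + 64 + 16 + 2 + 1 = 467
  628 - 467 = 161, and 00010100001 = 128 + 32 + 1 = 161 ✓



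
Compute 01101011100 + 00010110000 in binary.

Add column by column from the right: bit + bit + carry-in; write the sum mod 2, carry 1 when the sum is 2 or 3.
carry:  11111100000
        01101011100
+       00010110000
-------------------
       010000001100
(the carry out of the leftmost column, 0, becomes the leading bit)
Decimal check:
  01101011100 = 512 + 256 + 64 + 16 + 8 + 4 = 860
  00010110000 = 128 + 32 + 16 = 176
  860 + 176 = 1036, and 010000001100 = 1024 + 8 + 4 = 1036 ✓



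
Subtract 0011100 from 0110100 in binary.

Method 1 - Direct subtraction (column by column from the right: bit − bit − borrow-in; if negative, add 2 and borrow 1 from the next column):
borrow: 0110000
        0110100
-       0011100
---------------
        0011000

Method 2 - Add two's complement:
Two's complement of 0011100: invert → 1100011, add 1 → 1100100
  0110100
+ 1100100
---------
 10011000  (end carry out of the top bit = 1)
Discarding the end carry: 0011000
Decimal check:
  0110100 = 32 + 16 + 4 = 52
  0011100 = 16 + 8 + 4 = 28
  52 - 28 = 24, and 0011000 = 16 + 8 = 24 ✓



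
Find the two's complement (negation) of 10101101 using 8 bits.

Original (sign bit 1, negative): 10101101
Step 1 - Invert all bits: 01010010
Step 2 - Add 1: 01010011
Verification: 10101101 + 01010011 = 100000000; discarding the end carry (carry out of the top bit) leaves the 8-bit value 00000000, as required for x + (-x)



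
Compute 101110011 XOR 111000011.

XOR: 1 when bits differ
  101110011
^ 111000011
-----------
  010110000
Decimal: 371 ^ 451 = 176



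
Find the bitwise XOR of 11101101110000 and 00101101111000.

XOR: 1 when bits differ
  11101101110000
^ 00101101111000
----------------
  11000000001000
Decimal: 15216 ^ 2936 = 12296



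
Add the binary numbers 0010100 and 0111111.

Add column by column from the right: bit + bit + carry-in; write the sum mod 2, carry 1 when the sum is 2 or 3.
carry:  1111000
        0010100
+       0111111
---------------
       01010011
(the carry out of the leftmost column, 0, becomes the leading bit)
Decimal check:
  0010100 = 16 + 4 = 20
  0111111 = 32 + 16 + 8 + 4 + 2 + 1 = 63
  20 + 63 = 83, and 01010011 = 64 + 16 + 2 + 1 = 83 ✓



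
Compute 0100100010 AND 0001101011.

AND: 1 only when both bits are 1
  0100100010
& 0001101011
------------
  0000100010
Decimal: 290 & 107 = 34



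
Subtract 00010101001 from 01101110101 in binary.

Method 1 - Direct subtraction (column by column from the right: bit − bit − borrow-in; if negative, add 2 and borrow 1 from the next column):
borrow: 00100010000
        01101110101
-       00010101001
-------------------
        01011001100

Method 2 - Add two's complement:
Two's complement of 00010101001: invert → 11101010110, add 1 → 11101010111
  01101110101
+ 11101010111
-------------
 101011001100  (end carry out of the top bit = 1)
Discarding the end carry: 01011001100
Decimal check:
  01101110101 = 512 + 256 + 64 + 32 + 16 + 4 + 1 = 885
  00010101001 = 128 + 32 + 8 + 1 = 169
  885 - 169 = 716, and 01011001100 = 512 + 128 + 64 + 8 + 4 = 716 ✓



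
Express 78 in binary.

Using repeated division by 2:
78 ÷ 2 = 39 remainder 0
39 ÷ 2 = 19 remainder 1
19 ÷ 2 = 9 remainder 1
9 ÷ 2 = 4 remainder 1
4 ÷ 2 = 2 remainder 0
2 ÷ 2 = 1 remainder 0
1 ÷ 2 = 0 remainder 1
Reading remainders bottom to top: 1001110



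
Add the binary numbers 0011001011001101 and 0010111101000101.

Add column by column from the right: bit + bit + carry-in; write the sum mod 2, carry 1 when the sum is 2 or 3.
carry:  0111111110011010
        0011001011001101
+       0010111101000101
------------------------
       00110001000010010
(the carry out of the leftmost column, 0, becomes the leading bit)
Decimal check:
  0011001011001101 = 8192 + 4096 + 512 + 128 + 64 + 8 + 4 + 1 = 13005
  0010111101000101 = 8192 + 2048 + 1024 + 512 + 256 + 64 + 4 + 1 = 12101
  13005 + 12101 = 25106, and 00110001000010010 = 16384 + 8192 + 512 + 16 + 2 = 25106 ✓



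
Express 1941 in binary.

Using repeated division by 2:
1941 ÷ 2 = 970 remainder 1
970 ÷ 2 = 485 remainder 0
485 ÷ 2 = 242 remainder 1
242 ÷ 2 = 121 remainder 0
121 ÷ 2 = 60 remainder 1
60 ÷ 2 = 30 remainder 0
30 ÷ 2 = 15 remainder 0
15 ÷ 2 = 7 remainder 1
7 ÷ 2 = 3 remainder 1
3 ÷ 2 = 1 remainder 1
1 ÷ 2 = 0 remainder 1
Reading remainders bottom to top: 11110010101



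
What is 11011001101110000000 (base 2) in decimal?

Sum of powers of 2 for each 1-bit:
2^7 + 2^8 + 2^9 + 2^11 + 2^12 + 2^15 + 2^16 + 2^18 + 2^19
= 128 + 256 + 512 + 2048 + 4096 + 32768 + 65536 + 262144 + 524288
= 891776



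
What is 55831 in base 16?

Using repeated division by 16 (digits 10–15 are A–F):
55831 ÷ 16 = 3489 remainder 7
3489 ÷ 16 = 218 remainder 1
218 ÷ 16 = 13 remainder 10 (A)
13 ÷ 16 = 0 remainder 13 (D)
Reading remainders bottom to top: DA17



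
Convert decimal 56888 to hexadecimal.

Using repeated division by 16 (digits 10–15 are A–F):
56888 ÷ 16 = 3555 remainder 8
3555 ÷ 16 = 222 remainder 3
222 ÷ 16 = 13 remainder 14 (E)
13 ÷ 16 = 0 remainder 13 (D)
Reading remainders bottom to top: DE38



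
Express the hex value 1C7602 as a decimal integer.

Expand by place value (powers of 16):
Digit values: C = 12
1C7602 = 1 × 16^5 + 12 × 16^4 + 7 × 16^3 + 6 × 16^2 + 0 × 16^1 + 2 × 16^0
= 1 × 1048576 + 12 × 65536 + 7 × 4096 + 6 × 256 + 0 × 16 + 2 × 1
= 1048576 + 786432 + 28672 + 1536 + 0 + 2
= 1865218



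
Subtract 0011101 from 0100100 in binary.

Method 1 - Direct subtraction (column by column from the right: bit − bit − borrow-in; if negative, add 2 and borrow 1 from the next column):
borrow: 0111110
        0100100
-       0011101
---------------
        0000111

Method 2 - Add two's complement:
Two's complement of 0011101: invert → 1100010, add 1 → 1100011
  0100100
+ 1100011
---------
 10000111  (end carry out of the top bit = 1)
Discarding the end carry: 0000111
Decimal check:
  0100100 = 32 + 4 = 36
  0011101 = 16 + 8 + 4 + 1 = 29
  36 - 29 = 7, and 0000111 = 4 + 2 + 1 = 7 ✓



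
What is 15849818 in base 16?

Using repeated division by 16 (digits 10–15 are A–F):
15849818 ÷ 16 = 990613 remainder 10 (A)
990613 ÷ 16 = 61913 remainder 5
61913 ÷ 16 = 3869 remainder 9
3869 ÷ 16 = 241 remainder 13 (D)
241 ÷ 16 = 15 remainder 1
15 ÷ 16 = 0 remainder 15 (F)
Reading remainders bottom to top: F1D95A



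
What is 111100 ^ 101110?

XOR: 1 when bits differ
  111100
^ 101110
--------
  010010
Decimal: 60 ^ 46 = 18



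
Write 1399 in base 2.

Using repeated division by 2:
1399 ÷ 2 = 699 remainder 1
699 ÷ 2 = 349 remainder 1
349 ÷ 2 = 174 remainder 1
174 ÷ 2 = 87 remainder 0
87 ÷ 2 = 43 remainder 1
43 ÷ 2 = 21 remainder 1
21 ÷ 2 = 10 remainder 1
10 ÷ 2 = 5 remainder 0
5 ÷ 2 = 2 remainder 1
2 ÷ 2 = 1 remainder 0
1 ÷ 2 = 0 remainder 1
Reading remainders bottom to top: 10101110111



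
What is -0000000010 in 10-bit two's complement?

Original: 0000000010
Step 1 - Invert all bits: 1111111101
Step 2 - Add 1: 1111111110
Verification: 0000000010 + 1111111110 = 10000000000; discarding the end carry (carry out of the top bit) leaves the 10-bit value 0000000000, as required for x + (-x)



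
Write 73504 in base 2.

Using repeated division by 2:
73504 ÷ 2 = 36752 remainder 0
36752 ÷ 2 = 18376 remainder 0
18376 ÷ 2 = 9188 remainder 0
9188 ÷ 2 = 4594 remainder 0
4594 ÷ 2 = 2297 remainder 0
2297 ÷ 2 = 1148 remainder 1
1148 ÷ 2 = 574 remainder 0
574 ÷ 2 = 287 remainder 0
287 ÷ 2 = 143 remainder 1
143 ÷ 2 = 71 remainder 1
71 ÷ 2 = 35 remainder 1
35 ÷ 2 = 17 remainder 1
17 ÷ 2 = 8 remainder 1
8 ÷ 2 = 4 remainder 0
4 ÷ 2 = 2 remainder 0
2 ÷ 2 = 1 remainder 0
1 ÷ 2 = 0 remainder 1
Reading remainders bottom to top: 10001111100100000



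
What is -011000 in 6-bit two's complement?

Original: 011000
Step 1 - Invert all bits: 100111
Step 2 - Add 1: 101000
Verification: 011000 + 101000 = 1000000; discarding the end carry (carry out of the top bit) leaves the 6-bit value 000000, as required for x + (-x)



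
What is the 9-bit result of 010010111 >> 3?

Original: 010010111 (decimal 151)
Shift right by 3 positions
Drop the 3 low bits; fill with zeros on the left
Result: 000010010 (decimal 18)
Equivalent: 151 >> 3 = 151 ÷ 2^3 = 18



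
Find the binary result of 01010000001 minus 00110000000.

Method 1 - Direct subtraction (column by column from the right: bit − bit − borrow-in; if negative, add 2 and borrow 1 from the next column):
borrow: 01000000000
        01010000001
-       00110000000
-------------------
        00100000001

Method 2 - Add two's complement:
Two's complement of 00110000000: invert → 11001111111, add 1 → 11010000000
  01010000001
+ 11010000000
-------------
 100100000001  (end carry out of the top bit = 1)
Discarding the end carry: 00100000001
Decimal check:
  01010000001 = 512 + 128 + 1 = 641
  00110000000 = 256 + 128 = 384
  641 - 384 = 257, and 00100000001 = 256 + 1 = 257 ✓



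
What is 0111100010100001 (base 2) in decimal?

Sum of powers of 2 for each 1-bit:
2^0 + 2^5 + 2^7 + 2^11 + 2^12 + 2^13 + 2^14
= 1 + 32 + 128 + 2048 + 4096 + 8192 + 16384
= 30881



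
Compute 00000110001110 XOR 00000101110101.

XOR: 1 when bits differ
  00000110001110
^ 00000101110101
----------------
  00000011111011
Decimal: 398 ^ 373 = 251



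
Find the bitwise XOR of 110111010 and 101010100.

XOR: 1 when bits differ
  110111010
^ 101010100
-----------
  011101110
Decimal: 442 ^ 340 = 238



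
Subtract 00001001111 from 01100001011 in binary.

Method 1 - Direct subtraction (column by column from the right: bit − bit − borrow-in; if negative, add 2 and borrow 1 from the next column):
borrow: 00111111000
        01100001011
-       00001001111
-------------------
        01010111100

Method 2 - Add two's complement:
Two's complement of 00001001111: invert → 11110110000, add 1 → 11110110001
  01100001011
+ 11110110001
-------------
 101010111100  (end carry out of the top bit = 1)
Discarding the end carry: 01010111100
Decimal check:
  01100001011 = 512 + 256 + 8 + 2 + 1 = 779
  00001001111 = 64 + 8 + 4 + 2 + 1 = 79
  779 - 79 = 700, and 01010111100 = 512 + 128 + 32 + 16 + 8 + 4 = 700 ✓



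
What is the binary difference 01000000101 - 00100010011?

Method 1 - Direct subtraction (column by column from the right: bit − bit − borrow-in; if negative, add 2 and borrow 1 from the next column):
borrow: 01111100100
        01000000101
-       00100010011
-------------------
        00011110010

Method 2 - Add two's complement:
Two's complement of 00100010011: invert → 11011101100, add 1 → 11011101101
  01000000101
+ 11011101101
-------------
 100011110010  (end carry out of the top bit = 1)
Discarding the end carry: 00011110010
Decimal check:
  01000000101 = 512 + 4 + 1 = 517
  00100010011 = 256 + 16 + 2 + 1 = 275
  517 - 275 = 242, and 00011110010 = 128 + 64 + 32 + 16 + 2 = 242 ✓



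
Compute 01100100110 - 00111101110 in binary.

Method 1 - Direct subtraction (column by column from the right: bit − bit − borrow-in; if negative, add 2 and borrow 1 from the next column):
borrow: 01111110000
        01100100110
-       00111101110
-------------------
        00100111000

Method 2 - Add two's complement:
Two's complement of 00111101110: invert → 11000010001, add 1 → 11000010010
  01100100110
+ 11000010010
-------------
 100100111000  (end carry out of the top bit = 1)
Discarding the end carry: 00100111000
Decimal check:
  01100100110 = 512 + 256 + 32 + 4 + 2 = 806
  00111101110 = 256 + 128 + 64 + 32 + 8 + 4 + 2 = 494
  806 - 494 = 312, and 00100111000 = 256 + 32 + 16 + 8 = 312 ✓



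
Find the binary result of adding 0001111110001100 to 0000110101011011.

Add column by column from the right: bit + bit + carry-in; write the sum mod 2, carry 1 when the sum is 2 or 3.
carry:  0011111000110000
        0001111110001100
+       0000110101011011
------------------------
       00010110011100111
(the carry out of the leftmost column, 0, becomes the leading bit)
Decimal check:
  0001111110001100 = 4096 + 2048 + 1024 + 512 + 256 + 128 + 8 + 4 = 8076
  0000110101011011 = 2048 + 1024 + 256 + 64 + 16 + 8 + 2 + 1 = 3419
  8076 + 3419 = 11495, and 00010110011100111 = 8192 + 2048 + 1024 + 128 + 64 + 32 + 4 + 2 + 1 = 11495 ✓



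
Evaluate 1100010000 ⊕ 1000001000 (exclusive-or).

XOR: 1 when bits differ
  1100010000
^ 1000001000
------------
  0100011000
Decimal: 784 ^ 520 = 280



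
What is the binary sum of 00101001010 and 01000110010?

Add column by column from the right: bit + bit + carry-in; write the sum mod 2, carry 1 when the sum is 2 or 3.
carry:  00000000100
        00101001010
+       01000110010
-------------------
       001101111100
(the carry out of the leftmost column, 0, becomes the leading bit)
Decimal check:
  00101001010 = 256 + 64 + 8 + 2 = 330
  01000110010 = 512 + 32 + 16 + 2 = 562
  330 + 562 = 892, and 001101111100 = 512 + 256 + 64 + 32 + 16 + 8 + 4 = 892 ✓



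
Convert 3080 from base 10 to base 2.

Using repeated division by 2:
3080 ÷ 2 = 1540 remainder 0
1540 ÷ 2 = 770 remainder 0
770 ÷ 2 = 385 remainder 0
385 ÷ 2 = 192 remainder 1
192 ÷ 2 = 96 remainder 0
96 ÷ 2 = 48 remainder 0
48 ÷ 2 = 24 remainder 0
24 ÷ 2 = 12 remainder 0
12 ÷ 2 = 6 remainder 0
6 ÷ 2 = 3 remainder 0
3 ÷ 2 = 1 remainder 1
1 ÷ 2 = 0 remainder 1
Reading remainders bottom to top: 110000001000



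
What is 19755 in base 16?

Using repeated division by 16 (digits 10–15 are A–F):
19755 ÷ 16 = 1234 remainder 11 (B)
1234 ÷ 16 = 77 remainder 2
77 ÷ 16 = 4 remainder 13 (D)
4 ÷ 16 = 0 remainder 4
Reading remainders bottom to top: 4D2B



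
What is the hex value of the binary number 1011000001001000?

Group into 4-bit nibbles from right:
  1011 = B
  0000 = 0
  0100 = 4
  1000 = 8
Result: B048



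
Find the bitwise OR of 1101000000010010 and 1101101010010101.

OR: 1 when either bit is 1
  1101000000010010
| 1101101010010101
------------------
  1101101010010111
Decimal: 53266 | 55957 = 55959



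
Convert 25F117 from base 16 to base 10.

Expand by place value (powers of 16):
Digit values: F = 15
25F117 = 2 × 16^5 + 5 × 16^4 + 15 × 16^3 + 1 × 16^2 + 1 × 16^1 + 7 × 16^0
= 2 × 1048576 + 5 × 65536 + 15 × 4096 + 1 × 256 + 1 × 16 + 7 × 1
= 2097152 + 327680 + 61440 + 256 + 16 + 7
= 2486551



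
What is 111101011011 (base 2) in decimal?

Sum of powers of 2 for each 1-bit:
2^0 + 2^1 + 2^3 + 2^4 + 2^6 + 2^8 + 2^9 + 2^10 + 2^11
= 1 + 2 + 8 + 16 + 64 + 256 + 512 + 1024 + 2048
= 3931



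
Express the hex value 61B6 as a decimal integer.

Expand by place value (powers of 16):
Digit values: B = 11
61B6 = 6 × 16^3 + 1 × 16^2 + 11 × 16^1 + 6 × 16^0
= 6 × 4096 + 1 × 256 + 11 × 16 + 6 × 1
= 24576 + 256 + 176 + 6
= 25014



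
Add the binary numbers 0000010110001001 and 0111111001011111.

Add column by column from the right: bit + bit + carry-in; write the sum mod 2, carry 1 when the sum is 2 or 3.
carry:  1111100000111110
        0000010110001001
+       0111111001011111
------------------------
       01000001111101000
(the carry out of the leftmost column, 0, becomes the leading bit)
Decimal check:
  0000010110001001 = 1024 + 256 + 128 + 8 + 1 = 1417
  0111111001011111 = 16384 + 8192 + 4096 + 2048 + 1024 + 512 + 64 + 16 + 8 + 4 + 2 + 1 = 32351
  1417 + 32351 = 33768, and 01000001111101000 = 32768 + 512 + 256 + 128 + 64 + 32 + 8 = 33768 ✓



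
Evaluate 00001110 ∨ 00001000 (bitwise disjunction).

OR: 1 when either bit is 1
  00001110
| 00001000
----------
  00001110
Decimal: 14 | 8 = 14



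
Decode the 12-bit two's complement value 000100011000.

Binary: 000100011000
Sign bit: 0 (non-negative)
Read directly as an unsigned value:
000100011000 = 256 + 16 + 8 = 280
Value: 280



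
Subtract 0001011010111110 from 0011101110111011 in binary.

Method 1 - Direct subtraction (column by column from the right: bit − bit − borrow-in; if negative, add 2 and borrow 1 from the next column):
borrow: 0000100111111000
        0011101110111011
-       0001011010111110
------------------------
        0010010011111101

Method 2 - Add two's complement:
Two's complement of 0001011010111110: invert → 1110100101000001, add 1 → 1110100101000010
  0011101110111011
+ 1110100101000010
------------------
 10010010011111101  (end carry out of the top bit = 1)
Discarding the end carry: 0010010011111101
Decimal check:
  0011101110111011 = 8192 + 4096 + 2048 + 512 + 256 + 128 + 32 + 16 + 8 + 2 + 1 = 15291
  0001011010111110 = 4096 + 1024 + 512 + 128 + 32 + 16 + 8 + 4 + 2 = 5822
  15291 - 5822 = 9469, and 0010010011111101 = 8192 + 1024 + 128 + 64 + 32 + 16 + 8 + 4 + 1 = 9469 ✓



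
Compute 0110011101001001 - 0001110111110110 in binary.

Method 1 - Direct subtraction (column by column from the right: bit − bit − borrow-in; if negative, add 2 and borrow 1 from the next column):
borrow: 0011001111101100
        0110011101001001
-       0001110111110110
------------------------
        0100100101010011

Method 2 - Add two's complement:
Two's complement of 0001110111110110: invert → 1110001000001001, add 1 → 1110001000001010
  0110011101001001
+ 1110001000001010
------------------
 10100100101010011  (end carry out of the top bit = 1)
Discarding the end carry: 0100100101010011
Decimal check:
  0110011101001001 = 16384 + 8192 + 1024 + 512 + 256 + 64 + 8 + 1 = 26441
  0001110111110110 = 4096 + 2048 + 1024 + 256 + 128 + 64 + 32 + 16 + 4 + 2 = 7670
  26441 - 7670 = 18771, and 0100100101010011 = 16384 + 2048 + 256 + 64 + 16 + 2 + 1 = 18771 ✓



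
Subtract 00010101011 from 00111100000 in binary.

Method 1 - Direct subtraction (column by column from the right: bit − bit − borrow-in; if negative, add 2 and borrow 1 from the next column):
borrow: 00001111110
        00111100000
-       00010101011
-------------------
        00100110101

Method 2 - Add two's complement:
Two's complement of 00010101011: invert → 11101010100, add 1 → 11101010101
  00111100000
+ 11101010101
-------------
 100100110101  (end carry out of the top bit = 1)
Discarding the end carry: 00100110101
Decimal check:
  00111100000 = 256 + 128 + 64 + 32 = 480
  00010101011 = 128 + 32 + 8 + 2 + 1 = 171
  480 - 171 = 309, and 00100110101 = 256 + 32 + 16 + 4 + 1 = 309 ✓



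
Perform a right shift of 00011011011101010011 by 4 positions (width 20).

Original: 00011011011101010011 (decimal 112467)
Shift right by 4 positions
Drop the 4 low bits; fill with zeros on the left
Result: 00000001101101110101 (decimal 7029)
Equivalent: 112467 >> 4 = 112467 ÷ 2^4 = 7029



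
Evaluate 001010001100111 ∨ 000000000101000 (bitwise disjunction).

OR: 1 when either bit is 1
  001010001100111
| 000000000101000
-----------------
  001010001101111
Decimal: 5223 | 40 = 5231



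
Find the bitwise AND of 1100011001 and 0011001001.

AND: 1 only when both bits are 1
  1100011001
& 0011001001
------------
  0000001001
Decimal: 793 & 201 = 9



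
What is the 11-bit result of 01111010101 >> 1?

Original: 01111010101 (decimal 981)
Shift right by 1 position
Drop the 1 low bit; fill with zero on the left
Result: 00111101010 (decimal 490)
Equivalent: 981 >> 1 = 981 ÷ 2^1 = 490



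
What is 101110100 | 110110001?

OR: 1 when either bit is 1
  101110100
| 110110001
-----------
  111110101
Decimal: 372 | 433 = 501



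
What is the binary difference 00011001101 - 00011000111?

Method 1 - Direct subtraction (column by column from the right: bit − bit − borrow-in; if negative, add 2 and borrow 1 from the next column):
borrow: 00000001100
        00011001101
-       00011000111
-------------------
        00000000110

Method 2 - Add two's complement:
Two's complement of 00011000111: invert → 11100111000, add 1 → 11100111001
  00011001101
+ 11100111001
-------------
 100000000110  (end carry out of the top bit = 1)
Discarding the end carry: 00000000110
Decimal check:
  00011001101 = 128 + 64 + 8 + 4 + 1 = 205
  00011000111 = 128 + 64 + 4 + 2 + 1 = 199
  205 - 199 = 6, and 00000000110 = 4 + 2 = 6 ✓



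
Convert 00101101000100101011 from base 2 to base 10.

Sum of powers of 2 for each 1-bit:
2^0 + 2^1 + 2^3 + 2^5 + 2^8 + 2^12 + 2^14 + 2^15 + 2^17
= 1 + 2 + 8 + 32 + 256 + 4096 + 16384 + 32768 + 131072
= 184619



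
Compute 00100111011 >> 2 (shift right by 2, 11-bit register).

Original: 00100111011 (decimal 315)
Shift right by 2 positions
Drop the 2 low bits; fill with zeros on the left
Result: 00001001110 (decimal 78)
Equivalent: 315 >> 2 = 315 ÷ 2^2 = 78



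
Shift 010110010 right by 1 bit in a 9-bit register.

Original: 010110010 (decimal 178)
Shift right by 1 position
Drop the 1 low bit; fill with zero on the left
Result: 001011001 (decimal 89)
Equivalent: 178 >> 1 = 178 ÷ 2^1 = 89



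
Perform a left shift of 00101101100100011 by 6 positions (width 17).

Original: 00101101100100011 (decimal 23331)
Shift left by 6 positions
Append 6 zeros on the right and drop the 6 high bits that overflow the 17-bit width
Result: 01100100011000000 (decimal 51392)
Equivalent: 23331 << 6 = 23331 × 2^6 = 1493184, truncated to 17 bits = 51392



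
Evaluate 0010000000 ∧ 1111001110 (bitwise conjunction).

AND: 1 only when both bits are 1
  0010000000
& 1111001110
------------
  0010000000
Decimal: 128 & 974 = 128



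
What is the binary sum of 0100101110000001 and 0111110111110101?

Add column by column from the right: bit + bit + carry-in; write the sum mod 2, carry 1 when the sum is 2 or 3.
carry:  1111111100000010
        0100101110000001
+       0111110111110101
------------------------
       01100100101110110
(the carry out of the leftmost column, 0, becomes the leading bit)
Decimal check:
  0100101110000001 = 16384 + 2048 + 512 + 256 + 128 + 1 = 19329
  0111110111110101 = 16384 + 8192 + 4096 + 2048 + 1024 + 256 + 128 + 64 + 32 + 16 + 4 + 1 = 32245
  19329 + 32245 = 51574, and 01100100101110110 = 32768 + 16384 + 2048 + 256 + 64 + 32 + 16 + 4 + 2 = 51574 ✓



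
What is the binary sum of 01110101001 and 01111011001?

Add column by column from the right: bit + bit + carry-in; write the sum mod 2, carry 1 when the sum is 2 or 3.
carry:  11111110010
        01110101001
+       01111011001
-------------------
       011110000010
(the carry out of the leftmost column, 0, becomes the leading bit)
Decimal check:
  01110101001 = 512 + 256 + 128 + 32 + 8 + 1 = 937
  01111011001 = 512 + 256 + 128 + 64 + 16 + 8 + 1 = 985
  937 + 985 = 1922, and 011110000010 = 1024 + 512 + 256 + 128 + 2 = 1922 ✓



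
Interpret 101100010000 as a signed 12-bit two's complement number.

Binary: 101100010000
Sign bit: 1 (negative)
Invert: 010011101111
Add 1:  010011110000
Magnitude: 010011110000 = 1024 + 128 + 64 + 32 + 16 = 1264
Value: -1264



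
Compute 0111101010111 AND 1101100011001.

AND: 1 only when both bits are 1
  0111101010111
& 1101100011001
---------------
  0101100010001
Decimal: 3927 & 6937 = 2833



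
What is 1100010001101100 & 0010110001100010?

AND: 1 only when both bits are 1
  1100010001101100
& 0010110001100010
------------------
  0000010001100000
Decimal: 50284 & 11362 = 1120



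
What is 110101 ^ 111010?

XOR: 1 when bits differ
  110101
^ 111010
--------
  001111
Decimal: 53 ^ 58 = 15



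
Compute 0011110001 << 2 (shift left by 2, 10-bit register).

Original: 0011110001 (decimal 241)
Shift left by 2 positions
Append 2 zeros on the right
Result: 1111000100 (decimal 964)
Equivalent: 241 << 2 = 241 × 2^2 = 964



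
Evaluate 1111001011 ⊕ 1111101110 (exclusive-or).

XOR: 1 when bits differ
  1111001011
^ 1111101110
------------
  0000100101
Decimal: 971 ^ 1006 = 37



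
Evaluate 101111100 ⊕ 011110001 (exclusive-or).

XOR: 1 when bits differ
  101111100
^ 011110001
-----------
  110001101
Decimal: 380 ^ 241 = 397



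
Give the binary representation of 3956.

Using repeated division by 2:
3956 ÷ 2 = 1978 remainder 0
1978 ÷ 2 = 989 remainder 0
989 ÷ 2 = 494 remainder 1
494 ÷ 2 = 247 remainder 0
247 ÷ 2 = 123 remainder 1
123 ÷ 2 = 61 remainder 1
61 ÷ 2 = 30 remainder 1
30 ÷ 2 = 15 remainder 0
15 ÷ 2 = 7 remainder 1
7 ÷ 2 = 3 remainder 1
3 ÷ 2 = 1 remainder 1
1 ÷ 2 = 0 remainder 1
Reading remainders bottom to top: 111101110100



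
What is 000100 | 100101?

OR: 1 when either bit is 1
  000100
| 100101
--------
  100101
Decimal: 4 | 37 = 37



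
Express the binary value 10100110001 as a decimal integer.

Sum of powers of 2 for each 1-bit:
2^0 + 2^4 + 2^5 + 2^8 + 2^10
= 1 + 16 + 32 + 256 + 1024
= 1329



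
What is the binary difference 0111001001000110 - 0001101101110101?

Method 1 - Direct subtraction (column by column from the right: bit − bit − borrow-in; if negative, add 2 and borrow 1 from the next column):
borrow: 0011111111100010
        0111001001000110
-       0001101101110101
------------------------
        0101011011010001

Method 2 - Add two's complement:
Two's complement of 0001101101110101: invert → 1110010010001010, add 1 → 1110010010001011
  0111001001000110
+ 1110010010001011
------------------
 10101011011010001  (end carry out of the top bit = 1)
Discarding the end carry: 0101011011010001
Decimal check:
  0111001001000110 = 16384 + 8192 + 4096 + 512 + 64 + 4 + 2 = 29254
  0001101101110101 = 4096 + 2048 + 512 + 256 + 64 + 32 + 16 + 4 + 1 = 7029
  29254 - 7029 = 22225, and 0101011011010001 = 16384 + 4096 + 1024 + 512 + 128 + 64 + 16 + 1 = 22225 ✓



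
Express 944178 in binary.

Using repeated division by 2:
944178 ÷ 2 = 472089 remainder 0
472089 ÷ 2 = 236044 remainder 1
236044 ÷ 2 = 118022 remainder 0
118022 ÷ 2 = 59011 remainder 0
59011 ÷ 2 = 29505 remainder 1
29505 ÷ 2 = 14752 remainder 1
14752 ÷ 2 = 7376 remainder 0
7376 ÷ 2 = 3688 remainder 0
3688 ÷ 2 = 1844 remainder 0
1844 ÷ 2 = 922 remainder 0
922 ÷ 2 = 461 remainder 0
461 ÷ 2 = 230 remainder 1
230 ÷ 2 = 115 remainder 0
115 ÷ 2 = 57 remainder 1
57 ÷ 2 = 28 remainder 1
28 ÷ 2 = 14 remainder 0
14 ÷ 2 = 7 remainder 0
7 ÷ 2 = 3 remainder 1
3 ÷ 2 = 1 remainder 1
1 ÷ 2 = 0 remainder 1
Reading remainders bottom to top: 11100110100000110010



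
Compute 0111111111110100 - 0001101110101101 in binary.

Method 1 - Direct subtraction (column by column from the right: bit − bit − borrow-in; if negative, add 2 and borrow 1 from the next column):
borrow: 0000000000011110
        0111111111110100
-       0001101110101101
------------------------
        0110010001000111

Method 2 - Add two's complement:
Two's complement of 0001101110101101: invert → 1110010001010010, add 1 → 1110010001010011
  0111111111110100
+ 1110010001010011
------------------
 10110010001000111  (end carry out of the top bit = 1)
Discarding the end carry: 0110010001000111
Decimal check:
  0111111111110100 = 16384 + 8192 + 4096 + 2048 + 1024 + 512 + 256 + 128 + 64 + 32 + 16 + 4 = 32756
  0001101110101101 = 4096 + 2048 + 512 + 256 + 128 + 32 + 8 + 4 + 1 = 7085
  32756 - 7085 = 25671, and 0110010001000111 = 16384 + 8192 + 1024 + 64 + 4 + 2 + 1 = 25671 ✓



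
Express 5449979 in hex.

Using repeated division by 16 (digits 10–15 are A–F):
5449979 ÷ 16 = 340623 remainder 11 (B)
340623 ÷ 16 = 21288 remainder 15 (F)
21288 ÷ 16 = 1330 remainder 8
1330 ÷ 16 = 83 remainder 2
83 ÷ 16 = 5 remainder 3
5 ÷ 16 = 0 remainder 5
Reading remainders bottom to top: 5328FB



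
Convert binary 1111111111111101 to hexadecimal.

Group into 4-bit nibbles from right:
  1111 = F
  1111 = F
  1111 = F
  1101 = D
Result: FFFD



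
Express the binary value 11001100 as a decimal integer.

Sum of powers of 2 for each 1-bit:
2^2 + 2^3 + 2^6 + 2^7
= 4 + 8 + 64 + 128
= 204



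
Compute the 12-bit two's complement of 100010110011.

Original (sign bit 1, negative): 100010110011
Step 1 - Invert all bits: 011101001100
Step 2 - Add 1: 011101001101
Verification: 100010110011 + 011101001101 = 1000000000000; discarding the end carry (carry out of the top bit) leaves the 12-bit value 000000000000, as required for x + (-x)



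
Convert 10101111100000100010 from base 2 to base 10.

Sum of powers of 2 for each 1-bit:
2^1 + 2^5 + 2^11 + 2^12 + 2^13 + 2^14 + 2^15 + 2^17 + 2^19
= 2 + 32 + 2048 + 4096 + 8192 + 16384 + 32768 + 131072 + 524288
= 718882



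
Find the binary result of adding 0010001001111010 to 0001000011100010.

Add column by column from the right: bit + bit + carry-in; write the sum mod 2, carry 1 when the sum is 2 or 3.
carry:  0000000111000100
        0010001001111010
+       0001000011100010
------------------------
       00011001101011100
(the carry out of the leftmost column, 0, becomes the leading bit)
Decimal check:
  0010001001111010 = 8192 + 512 + 64 + 32 + 16 + 8 + 2 = 8826
  0001000011100010 = 4096 + 128 + 64 + 32 + 2 = 4322
  8826 + 4322 = 13148, and 00011001101011100 = 8192 + 4096 + 512 + 256 + 64 + 16 + 8 + 4 = 13148 ✓



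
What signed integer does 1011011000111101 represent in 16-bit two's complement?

Binary: 1011011000111101
Sign bit: 1 (negative)
Invert: 0100100111000010
Add 1:  0100100111000011
Magnitude: 0100100111000011 = 16384 + 2048 + 256 + 128 + 64 + 2 + 1 = 18883
Value: -18883



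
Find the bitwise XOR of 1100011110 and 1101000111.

XOR: 1 when bits differ
  1100011110
^ 1101000111
------------
  0001011001
Decimal: 798 ^ 839 = 89



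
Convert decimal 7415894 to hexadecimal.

Using repeated division by 16 (digits 10–15 are A–F):
7415894 ÷ 16 = 463493 remainder 6
463493 ÷ 16 = 28968 remainder 5
28968 ÷ 16 = 1810 remainder 8
1810 ÷ 16 = 113 remainder 2
113 ÷ 16 = 7 remainder 1
7 ÷ 16 = 0 remainder 7
Reading remainders bottom to top: 712856



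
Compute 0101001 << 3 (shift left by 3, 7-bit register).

Original: 0101001 (decimal 41)
Shift left by 3 positions
Append 3 zeros on the right and drop the 3 high bits that overflow the 7-bit width
Result: 1001000 (decimal 72)
Equivalent: 41 << 3 = 41 × 2^3 = 328, truncated to 7 bits = 72



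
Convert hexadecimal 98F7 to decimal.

Expand by place value (powers of 16):
Digit values: F = 15
98F7 = 9 × 16^3 + 8 × 16^2 + 15 × 16^1 + 7 × 16^0
= 9 × 4096 + 8 × 256 + 15 × 16 + 7 × 1
= 36864 + 2048 + 240 + 7
= 39159



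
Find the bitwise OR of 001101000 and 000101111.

OR: 1 when either bit is 1
  001101000
| 000101111
-----------
  001101111
Decimal: 104 | 47 = 111



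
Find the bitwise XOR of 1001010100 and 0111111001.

XOR: 1 when bits differ
  1001010100
^ 0111111001
------------
  1110101101
Decimal: 596 ^ 505 = 941



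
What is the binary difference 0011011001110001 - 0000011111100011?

Method 1 - Direct subtraction (column by column from the right: bit − bit − borrow-in; if negative, add 2 and borrow 1 from the next column):
borrow: 0001111100011100
        0011011001110001
-       0000011111100011
------------------------
        0010111010001110

Method 2 - Add two's complement:
Two's complement of 0000011111100011: invert → 1111100000011100, add 1 → 1111100000011101
  0011011001110001
+ 1111100000011101
------------------
 10010111010001110  (end carry out of the top bit = 1)
Discarding the end carry: 0010111010001110
Decimal check:
  0011011001110001 = 8192 + 4096 + 1024 + 512 + 64 + 32 + 16 + 1 = 13937
  0000011111100011 = 1024 + 512 + 256 + 128 + 64 + 32 + 2 + 1 = 2019
  13937 - 2019 = 11918, and 0010111010001110 = 8192 + 2048 + 1024 + 512 + 128 + 8 + 4 + 2 = 11918 ✓



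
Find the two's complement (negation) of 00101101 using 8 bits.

Original: 00101101
Step 1 - Invert all bits: 11010010
Step 2 - Add 1: 11010011
Verification: 00101101 + 11010011 = 100000000; discarding the end carry (carry out of the top bit) leaves the 8-bit value 00000000, as required for x + (-x)



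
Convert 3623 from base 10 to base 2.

Using repeated division by 2:
3623 ÷ 2 = 1811 remainder 1
1811 ÷ 2 = 905 remainder 1
905 ÷ 2 = 452 remainder 1
452 ÷ 2 = 226 remainder 0
226 ÷ 2 = 113 remainder 0
113 ÷ 2 = 56 remainder 1
56 ÷ 2 = 28 remainder 0
28 ÷ 2 = 14 remainder 0
14 ÷ 2 = 7 remainder 0
7 ÷ 2 = 3 remainder 1
3 ÷ 2 = 1 remainder 1
1 ÷ 2 = 0 remainder 1
Reading remainders bottom to top: 111000100111



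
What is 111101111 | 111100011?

OR: 1 when either bit is 1
  111101111
| 111100011
-----------
  111101111
Decimal: 495 | 483 = 495



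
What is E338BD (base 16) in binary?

Convert each hex digit to 4 bits:
  E = 1110
  3 = 0011
  3 = 0011
  8 = 1000
  B = 1011
  D = 1101
Concatenate: 111000110011100010111101



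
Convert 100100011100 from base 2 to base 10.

Sum of powers of 2 for each 1-bit:
2^2 + 2^3 + 2^4 + 2^8 + 2^11
= 4 + 8 + 16 + 256 + 2048
= 2332



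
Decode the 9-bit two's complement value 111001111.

Binary: 111001111
Sign bit: 1 (negative)
Invert: 000110000
Add 1:  000110001
Magnitude: 000110001 = 32 + 16 + 1 = 49
Value: -49



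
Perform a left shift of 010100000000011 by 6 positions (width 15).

Original: 010100000000011 (decimal 10243)
Shift left by 6 positions
Append 6 zeros on the right and drop the 6 high bits that overflow the 15-bit width
Result: 000000011000000 (decimal 192)
Equivalent: 10243 << 6 = 10243 × 2^6 = 655552, truncated to 15 bits = 192

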